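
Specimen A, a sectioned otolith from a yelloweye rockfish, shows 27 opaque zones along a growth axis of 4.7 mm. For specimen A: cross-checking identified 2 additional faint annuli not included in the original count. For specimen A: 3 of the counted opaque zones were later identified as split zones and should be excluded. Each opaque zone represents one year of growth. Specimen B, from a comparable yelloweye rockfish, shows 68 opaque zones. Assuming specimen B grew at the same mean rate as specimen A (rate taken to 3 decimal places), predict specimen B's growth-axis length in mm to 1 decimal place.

12.3 mm

Specimen A: adjusted count: 27 − 3 + 2 = 26 opaque zones.
A: 4.7 mm over 26 years gives 4.7 / 26 ≈ 0.181 mm/yr.
B's length ≈ 0.181 × 68 = 12.3 mm.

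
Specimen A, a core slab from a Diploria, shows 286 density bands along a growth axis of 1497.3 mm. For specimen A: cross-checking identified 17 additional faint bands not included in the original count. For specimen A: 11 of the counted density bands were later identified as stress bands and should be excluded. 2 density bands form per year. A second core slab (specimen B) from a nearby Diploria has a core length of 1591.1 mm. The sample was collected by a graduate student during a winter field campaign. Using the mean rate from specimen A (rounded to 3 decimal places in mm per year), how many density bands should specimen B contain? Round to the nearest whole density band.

310 density bands

Specimen A: true density band count = 286 − 11 + 17 = 292.
Specimen A: with 2 density bands per year, 292 / 2 = 146 years.
A: Extension rate ≈ 1497.3 / 146 = 10.255 mm per year.
For B, 1591.1 / 10.255 = 155.15 years; at 2 density bands per year that is 155.15 × 2 ≈ 310 density bands.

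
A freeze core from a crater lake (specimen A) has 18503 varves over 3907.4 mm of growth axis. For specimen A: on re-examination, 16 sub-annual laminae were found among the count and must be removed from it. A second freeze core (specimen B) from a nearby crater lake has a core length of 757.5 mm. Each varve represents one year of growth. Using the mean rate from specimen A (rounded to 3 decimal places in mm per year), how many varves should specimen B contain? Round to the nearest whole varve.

3590 varves

Specimen A: after corrections the count is 18503 − 16 = 18487 varves.
A: Extension rate ≈ 3907.4 / 18487 = 0.211 mm/yr.
B spans 757.5 / 0.211 = 3590.05 years ≈ 3590 varves.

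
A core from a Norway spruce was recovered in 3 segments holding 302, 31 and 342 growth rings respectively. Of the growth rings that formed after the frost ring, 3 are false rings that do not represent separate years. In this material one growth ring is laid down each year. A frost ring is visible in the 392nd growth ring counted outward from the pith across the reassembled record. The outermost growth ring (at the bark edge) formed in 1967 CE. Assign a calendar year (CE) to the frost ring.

1687 CE

Total growth rings = 302 + 31 + 342 = 675.
675 − 392 = 283 growth rings lie beyond the frost ring toward the bark edge.
Excluding 3 false growth rings: 283 − 3 = 280.
The growth ring at the bark edge is 1967 CE, so the frost ring dates to 1967 − 280 = 1687 CE.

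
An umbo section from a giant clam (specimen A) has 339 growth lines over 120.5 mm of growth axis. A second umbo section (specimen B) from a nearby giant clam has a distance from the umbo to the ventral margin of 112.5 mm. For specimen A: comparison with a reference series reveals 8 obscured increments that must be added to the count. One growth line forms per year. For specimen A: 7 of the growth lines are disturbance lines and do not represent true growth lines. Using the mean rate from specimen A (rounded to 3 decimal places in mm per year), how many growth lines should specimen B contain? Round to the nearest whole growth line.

Specimen A: after corrections the count is 339 − 7 + 8 = 340 growth lines.
A: Extension rate ≈ 120.5 / 340 = 0.354 mm/yr.
B spans 112.5 / 0.354 = 317.80 years ≈ 318 growth lines.

318 growth lines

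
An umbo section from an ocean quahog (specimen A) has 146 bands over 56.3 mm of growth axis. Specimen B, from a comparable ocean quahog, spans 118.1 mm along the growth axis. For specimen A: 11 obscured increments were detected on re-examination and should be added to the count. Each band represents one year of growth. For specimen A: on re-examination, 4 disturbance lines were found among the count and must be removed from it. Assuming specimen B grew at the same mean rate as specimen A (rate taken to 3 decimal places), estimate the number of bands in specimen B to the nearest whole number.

321 bands

Specimen A: adjusted count: 146 − 4 + 11 = 153 bands.
A: Mean rate = 56.3 mm / 153 years ≈ 0.368 mm/yr.
For B, 118.1 / 0.368 = 320.92 years ≈ 321 bands.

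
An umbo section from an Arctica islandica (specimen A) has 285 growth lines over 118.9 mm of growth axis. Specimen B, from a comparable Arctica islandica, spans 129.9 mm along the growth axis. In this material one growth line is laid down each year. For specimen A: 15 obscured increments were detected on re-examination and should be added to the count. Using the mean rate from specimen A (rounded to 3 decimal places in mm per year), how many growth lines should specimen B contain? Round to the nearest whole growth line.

Specimen A: after corrections the count is 285 + 15 = 300 growth lines.
A: Extension rate ≈ 118.9 / 300 = 0.396 mm/year.
B spans 129.9 / 0.396 = 328.03 years ≈ 328 growth lines.

328 growth lines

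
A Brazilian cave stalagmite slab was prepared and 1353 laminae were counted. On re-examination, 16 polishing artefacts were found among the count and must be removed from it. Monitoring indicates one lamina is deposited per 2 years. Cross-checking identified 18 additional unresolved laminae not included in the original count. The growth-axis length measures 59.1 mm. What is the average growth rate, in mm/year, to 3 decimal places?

True lamina count = 1353 − 16 + 18 = 1355.
At 2 years per lamina, 1355 × 2 = 2710 years.
59.1 mm over 2710 years gives 59.1 / 2710 ≈ 0.022 mm/year.

0.022 mm/year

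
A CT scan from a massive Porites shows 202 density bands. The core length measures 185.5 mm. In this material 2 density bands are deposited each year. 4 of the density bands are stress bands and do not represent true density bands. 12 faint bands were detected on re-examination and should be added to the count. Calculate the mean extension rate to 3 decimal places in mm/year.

Adjusted count: 202 − 4 + 12 = 210 density bands.
210 density bands at 2 per year is 210 / 2 = 105 years.
185.5 mm over 105 years gives 185.5 / 105 ≈ 1.767 mm/year.

1.767 mm/year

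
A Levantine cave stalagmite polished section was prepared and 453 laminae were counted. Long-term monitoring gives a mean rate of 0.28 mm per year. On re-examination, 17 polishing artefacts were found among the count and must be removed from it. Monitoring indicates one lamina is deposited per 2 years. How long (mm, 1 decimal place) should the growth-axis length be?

Adjusted count: 453 − 17 = 436 laminae.
Multiplying by 2 years per lamina: 436 × 2 = 872 years.
872 years at 0.28 mm/year gives 0.28 × 872 = 244.2 mm.

244.2 mm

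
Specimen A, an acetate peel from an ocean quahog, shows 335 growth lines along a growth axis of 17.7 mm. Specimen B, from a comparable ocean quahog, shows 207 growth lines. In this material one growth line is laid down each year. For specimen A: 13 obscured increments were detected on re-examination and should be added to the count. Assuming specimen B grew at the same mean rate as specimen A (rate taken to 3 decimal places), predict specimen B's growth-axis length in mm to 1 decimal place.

10.6 mm

Specimen A: adjusted count: 335 + 13 = 348 growth lines.
A: Mean rate = 17.7 mm / 348 years ≈ 0.051 mm/year.
For B, 0.051 mm/year × 207 years = 10.6 mm.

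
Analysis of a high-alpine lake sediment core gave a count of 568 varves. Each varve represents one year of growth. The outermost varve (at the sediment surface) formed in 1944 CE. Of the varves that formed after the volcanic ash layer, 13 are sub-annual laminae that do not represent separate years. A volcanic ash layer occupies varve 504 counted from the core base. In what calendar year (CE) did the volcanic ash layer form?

1893 CE

The volcanic ash layer sits at varve 504 from the core base, so 568 − 504 = 64 varves formed after it.
Excluding 13 false varves: 64 − 13 = 51.
Counting back 51 years from 1944 CE places the volcanic ash layer in 1944 − 51 = 1893 CE.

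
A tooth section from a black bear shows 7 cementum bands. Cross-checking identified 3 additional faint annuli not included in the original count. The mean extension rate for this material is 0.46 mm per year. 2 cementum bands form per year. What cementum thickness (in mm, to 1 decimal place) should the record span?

2.3 mm

Correcting the raw count gives 7 + 3 = 10 true cementum bands.
With 2 cementum bands per year, 10 / 2 = 5 years.
Predicted length = 0.46 mm/year × 5 years = 2.3 mm.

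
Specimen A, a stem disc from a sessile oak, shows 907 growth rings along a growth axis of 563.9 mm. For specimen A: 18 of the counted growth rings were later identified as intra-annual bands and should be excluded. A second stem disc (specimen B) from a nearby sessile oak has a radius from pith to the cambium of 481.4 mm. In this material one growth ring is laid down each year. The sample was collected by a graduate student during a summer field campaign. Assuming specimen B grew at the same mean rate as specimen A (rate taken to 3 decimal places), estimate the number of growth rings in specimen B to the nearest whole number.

759 growth rings

Specimen A: after corrections the count is 907 − 18 = 889 growth rings.
A: Mean rate = 563.9 mm / 889 years ≈ 0.634 mm per year.
B spans 481.4 / 0.634 = 759.31 years ≈ 759 growth rings.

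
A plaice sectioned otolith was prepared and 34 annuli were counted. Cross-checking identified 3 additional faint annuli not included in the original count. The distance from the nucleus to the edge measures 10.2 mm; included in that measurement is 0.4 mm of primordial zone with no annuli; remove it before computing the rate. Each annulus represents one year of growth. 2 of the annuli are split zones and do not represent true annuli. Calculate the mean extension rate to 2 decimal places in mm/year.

0.28 mm/year

True annulus count = 34 − 2 + 3 = 35.
Net length = 10.2 − 0.4 = 9.8 mm.
Extension rate ≈ 9.8 / 35 = 0.28 mm/year.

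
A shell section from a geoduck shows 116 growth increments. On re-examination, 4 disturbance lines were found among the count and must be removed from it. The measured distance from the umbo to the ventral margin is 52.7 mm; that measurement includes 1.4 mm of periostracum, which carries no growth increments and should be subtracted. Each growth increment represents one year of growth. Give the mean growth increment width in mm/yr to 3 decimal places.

Correcting the raw count gives 116 − 4 = 112 true growth increments.
The growth record spans 52.7 − 1.4 = 51.3 mm.
51.3 mm over 112 years gives 51.3 / 112 ≈ 0.458 mm/yr.

0.458 mm/yr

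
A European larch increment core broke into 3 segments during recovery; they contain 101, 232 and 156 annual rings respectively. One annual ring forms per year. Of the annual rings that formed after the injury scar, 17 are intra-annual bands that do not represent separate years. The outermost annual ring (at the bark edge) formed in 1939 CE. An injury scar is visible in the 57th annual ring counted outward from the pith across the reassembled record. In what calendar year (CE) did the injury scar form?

1524 CE

Total annual rings = 101 + 232 + 156 = 489.
489 − 57 = 432 annual rings lie beyond the injury scar toward the bark edge.
Removing the 17 false annual rings leaves 432 − 17 = 415 true annual rings beyond the injury scar.
1939 − 415 = 1524 CE.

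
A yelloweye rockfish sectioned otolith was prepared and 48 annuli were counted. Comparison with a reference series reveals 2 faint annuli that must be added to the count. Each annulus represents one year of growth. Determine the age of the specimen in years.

50 years

Adjusted count: 48 + 2 = 50 annuli.
At one annulus per year, that is 50 years.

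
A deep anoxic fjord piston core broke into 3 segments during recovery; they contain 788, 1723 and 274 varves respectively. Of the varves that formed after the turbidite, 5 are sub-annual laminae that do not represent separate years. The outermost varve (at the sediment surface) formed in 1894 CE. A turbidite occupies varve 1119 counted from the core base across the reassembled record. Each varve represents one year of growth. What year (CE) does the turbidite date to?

233 CE

Total varves = 788 + 1723 + 274 = 2785.
2785 − 1119 = 1666 varves lie beyond the turbidite toward the sediment surface.
Excluding 5 false varves: 1666 − 5 = 1661.
1894 − 1661 = 233 CE.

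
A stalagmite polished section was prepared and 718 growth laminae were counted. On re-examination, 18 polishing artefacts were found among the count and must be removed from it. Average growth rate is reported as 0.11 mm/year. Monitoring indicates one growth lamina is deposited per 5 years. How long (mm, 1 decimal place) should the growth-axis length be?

385.0 mm

Adjusted count: 718 − 18 = 700 growth laminae.
Multiplying by 5 years per growth lamina: 700 × 5 = 3500 years.
3500 years at 0.11 mm/year gives 0.11 × 3500 = 385.0 mm.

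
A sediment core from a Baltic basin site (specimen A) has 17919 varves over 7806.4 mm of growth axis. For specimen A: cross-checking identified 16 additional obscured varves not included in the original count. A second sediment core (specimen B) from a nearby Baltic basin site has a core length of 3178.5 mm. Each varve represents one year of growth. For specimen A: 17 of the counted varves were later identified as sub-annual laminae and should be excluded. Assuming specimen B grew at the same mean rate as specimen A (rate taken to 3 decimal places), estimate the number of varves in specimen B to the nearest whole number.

Specimen A: adjusted count: 17919 − 17 + 16 = 17918 varves.
A: 7806.4 mm over 17918 years gives 7806.4 / 17918 ≈ 0.436 mm/year.
B spans 3178.5 / 0.436 = 7290.14 years ≈ 7290 varves.

7290 varves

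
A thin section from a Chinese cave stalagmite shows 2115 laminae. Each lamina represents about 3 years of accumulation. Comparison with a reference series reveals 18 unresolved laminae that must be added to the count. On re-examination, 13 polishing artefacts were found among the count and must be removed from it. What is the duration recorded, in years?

6360 years

True lamina count = 2115 − 13 + 18 = 2120.
2120 laminae at 3 years each span 2120 × 3 = 6360 years.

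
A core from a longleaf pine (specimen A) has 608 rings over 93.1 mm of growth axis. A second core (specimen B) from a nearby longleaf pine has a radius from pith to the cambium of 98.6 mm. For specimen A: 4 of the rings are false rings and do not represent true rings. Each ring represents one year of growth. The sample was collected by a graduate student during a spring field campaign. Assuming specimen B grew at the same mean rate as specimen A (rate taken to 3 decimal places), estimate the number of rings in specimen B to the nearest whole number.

Specimen A: correcting the raw count gives 608 − 4 = 604 true rings.
A: 93.1 mm over 604 years gives 93.1 / 604 ≈ 0.154 mm per year.
B spans 98.6 / 0.154 = 640.26 years ≈ 640 rings.

640 rings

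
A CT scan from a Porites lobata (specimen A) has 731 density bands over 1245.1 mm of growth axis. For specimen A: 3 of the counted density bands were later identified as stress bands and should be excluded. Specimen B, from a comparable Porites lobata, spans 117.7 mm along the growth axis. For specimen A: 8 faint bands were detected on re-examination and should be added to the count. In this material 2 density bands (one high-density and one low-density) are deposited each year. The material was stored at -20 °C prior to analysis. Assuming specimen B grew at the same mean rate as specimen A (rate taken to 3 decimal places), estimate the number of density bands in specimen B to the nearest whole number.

70 density bands

Specimen A: true density band count = 731 − 3 + 8 = 736.
Specimen A: dividing by 2 density bands per year: 736 / 2 = 368 years.
A: 1245.1 mm over 368 years gives 1245.1 / 368 ≈ 3.383 mm/yr.
B spans 117.7 / 3.383 = 34.79 years; at 2 density bands per year that is 34.79 × 2 ≈ 70 density bands.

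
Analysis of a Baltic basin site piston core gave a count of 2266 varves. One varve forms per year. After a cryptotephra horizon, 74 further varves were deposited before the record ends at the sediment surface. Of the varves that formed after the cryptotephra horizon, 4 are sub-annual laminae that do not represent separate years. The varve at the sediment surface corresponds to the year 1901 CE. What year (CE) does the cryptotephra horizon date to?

74 varves formed after the cryptotephra horizon.
Removing the 4 false varves leaves 74 − 4 = 70 true varves beyond the cryptotephra horizon.
The varve at the sediment surface is 1901 CE, so the cryptotephra horizon dates to 1901 − 70 = 1831 CE.

1831 CE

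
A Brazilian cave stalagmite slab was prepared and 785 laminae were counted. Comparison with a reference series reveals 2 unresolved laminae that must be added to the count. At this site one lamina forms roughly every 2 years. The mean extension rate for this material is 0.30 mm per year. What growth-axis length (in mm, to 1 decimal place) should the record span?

After corrections the count is 785 + 2 = 787 laminae.
787 laminae at 2 years each span 787 × 2 = 1574 years.
Length ≈ 0.30 × 1574 = 472.2 mm.

472.2 mm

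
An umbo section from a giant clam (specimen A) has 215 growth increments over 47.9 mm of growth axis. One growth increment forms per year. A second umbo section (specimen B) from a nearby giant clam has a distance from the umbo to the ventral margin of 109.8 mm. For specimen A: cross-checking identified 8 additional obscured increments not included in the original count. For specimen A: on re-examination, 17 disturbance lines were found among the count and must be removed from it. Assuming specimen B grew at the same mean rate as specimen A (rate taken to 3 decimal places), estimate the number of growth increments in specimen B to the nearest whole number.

Specimen A: adjusted count: 215 − 17 + 8 = 206 growth increments.
A: Mean rate = 47.9 mm / 206 years ≈ 0.233 mm/yr.
B spans 109.8 / 0.233 = 471.24 years ≈ 471 growth increments.

471 growth increments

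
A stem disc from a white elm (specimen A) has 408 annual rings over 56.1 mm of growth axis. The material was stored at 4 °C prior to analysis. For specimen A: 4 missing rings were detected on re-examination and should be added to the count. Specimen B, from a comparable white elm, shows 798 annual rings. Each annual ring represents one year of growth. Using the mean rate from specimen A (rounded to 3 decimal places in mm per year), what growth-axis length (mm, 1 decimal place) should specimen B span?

108.5 mm

Specimen A: correcting the raw count gives 408 + 4 = 412 true annual rings.
A: Mean rate = 56.1 mm / 412 years ≈ 0.136 mm/year.
For B, 0.136 mm/year × 798 years = 108.5 mm.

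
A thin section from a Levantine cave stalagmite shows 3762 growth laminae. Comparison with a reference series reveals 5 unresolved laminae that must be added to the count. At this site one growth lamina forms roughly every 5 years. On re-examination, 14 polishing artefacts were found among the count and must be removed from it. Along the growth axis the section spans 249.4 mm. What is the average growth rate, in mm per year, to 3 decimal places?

After corrections the count is 3762 − 14 + 5 = 3753 growth laminae.
At 5 years per growth lamina, 3753 × 5 = 18765 years.
Mean rate = 249.4 mm / 18765 years ≈ 0.013 mm per year.

0.013 mm per year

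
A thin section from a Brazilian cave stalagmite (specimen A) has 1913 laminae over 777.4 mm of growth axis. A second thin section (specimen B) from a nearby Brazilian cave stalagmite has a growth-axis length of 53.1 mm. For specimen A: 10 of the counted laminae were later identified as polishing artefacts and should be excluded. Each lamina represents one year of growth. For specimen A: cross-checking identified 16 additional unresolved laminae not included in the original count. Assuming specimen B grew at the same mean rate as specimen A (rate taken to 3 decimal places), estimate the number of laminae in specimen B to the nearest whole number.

131 laminae

Specimen A: correcting the raw count gives 1913 − 10 + 16 = 1919 true laminae.
A: Mean rate = 777.4 mm / 1919 years ≈ 0.405 mm per year.
Specimen B: 53.1 mm / 0.405 mm per year = 131.11 years ≈ 131 laminae.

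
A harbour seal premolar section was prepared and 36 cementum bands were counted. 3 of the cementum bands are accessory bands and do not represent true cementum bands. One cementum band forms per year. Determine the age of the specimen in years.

True cementum band count = 36 − 3 = 33.
One cementum band per year makes the duration 33 years.

33 yr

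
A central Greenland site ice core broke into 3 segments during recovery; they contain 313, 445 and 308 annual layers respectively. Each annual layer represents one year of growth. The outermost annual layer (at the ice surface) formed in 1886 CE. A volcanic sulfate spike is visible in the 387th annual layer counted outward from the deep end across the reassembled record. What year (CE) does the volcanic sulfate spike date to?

1207 CE

Total annual layers = 313 + 445 + 308 = 1066.
1066 − 387 = 679 annual layers lie beyond the volcanic sulfate spike toward the ice surface.
Counting back 679 years from 1886 CE places the volcanic sulfate spike in 1886 − 679 = 1207 CE.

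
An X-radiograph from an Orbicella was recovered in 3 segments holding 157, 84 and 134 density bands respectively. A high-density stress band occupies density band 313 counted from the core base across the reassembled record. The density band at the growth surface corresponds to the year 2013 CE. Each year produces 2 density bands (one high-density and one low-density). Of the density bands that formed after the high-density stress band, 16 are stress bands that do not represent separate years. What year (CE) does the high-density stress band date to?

Total density bands = 157 + 84 + 134 = 375.
Between density band 313 and the growth surface there are 375 − 313 = 62 density bands.
Removing the 16 false density bands leaves 62 − 16 = 46 true density bands beyond the high-density stress band.
Dividing by 2 density bands per year: 46 / 2 = 23 years.
Counting back 23 years from 2013 CE places the high-density stress band in 2013 − 23 = 1990 CE.

1990 CE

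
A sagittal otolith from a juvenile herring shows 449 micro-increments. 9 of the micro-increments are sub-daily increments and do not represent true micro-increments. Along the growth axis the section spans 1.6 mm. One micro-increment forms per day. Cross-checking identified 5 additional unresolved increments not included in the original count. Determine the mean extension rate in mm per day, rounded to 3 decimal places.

True micro-increment count = 449 − 9 + 5 = 445.
Mean rate = 1.6 mm / 445 days ≈ 0.004 mm per day.

0.004 mm per day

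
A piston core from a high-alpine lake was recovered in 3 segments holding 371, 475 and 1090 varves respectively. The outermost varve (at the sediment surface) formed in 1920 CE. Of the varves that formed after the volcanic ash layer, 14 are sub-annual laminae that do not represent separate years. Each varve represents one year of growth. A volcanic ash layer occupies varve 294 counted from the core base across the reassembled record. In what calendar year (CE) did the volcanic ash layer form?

292 CE

Total varves = 371 + 475 + 1090 = 1936.
The volcanic ash layer sits at varve 294 from the core base, so 1936 − 294 = 1642 varves formed after it.
Removing the 14 false varves leaves 1642 − 14 = 1628 true varves beyond the volcanic ash layer.
Counting back 1628 years from 1920 CE places the volcanic ash layer in 1920 − 1628 = 292 CE.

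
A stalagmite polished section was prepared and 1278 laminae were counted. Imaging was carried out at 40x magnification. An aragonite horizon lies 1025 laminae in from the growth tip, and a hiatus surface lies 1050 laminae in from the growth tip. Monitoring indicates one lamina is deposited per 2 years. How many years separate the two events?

Separation: 1050 − 1025 = 25 laminae.
At 2 years per lamina, 25 × 2 = 50 years.

50 years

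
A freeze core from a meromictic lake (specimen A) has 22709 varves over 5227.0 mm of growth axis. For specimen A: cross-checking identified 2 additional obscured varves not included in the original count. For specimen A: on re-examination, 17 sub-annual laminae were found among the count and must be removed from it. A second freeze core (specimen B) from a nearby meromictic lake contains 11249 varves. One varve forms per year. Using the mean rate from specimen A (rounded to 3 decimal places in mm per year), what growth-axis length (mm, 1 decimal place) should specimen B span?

Specimen A: correcting the raw count gives 22709 − 17 + 2 = 22694 true varves.
A: Extension rate ≈ 5227.0 / 22694 = 0.230 mm/year.
Length of B = 0.230 × 11249 = 2587.3 mm.

2587.3 mm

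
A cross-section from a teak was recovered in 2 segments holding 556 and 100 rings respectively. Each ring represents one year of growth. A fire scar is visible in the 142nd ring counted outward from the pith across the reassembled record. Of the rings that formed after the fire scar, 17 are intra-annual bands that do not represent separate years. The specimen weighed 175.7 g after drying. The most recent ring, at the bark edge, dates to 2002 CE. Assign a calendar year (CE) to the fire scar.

Total rings = 556 + 100 = 656.
656 − 142 = 514 rings lie beyond the fire scar toward the bark edge.
514 − 17 false = 497 true rings after the fire scar.
2002 − 497 = 1505 CE.

1505 CE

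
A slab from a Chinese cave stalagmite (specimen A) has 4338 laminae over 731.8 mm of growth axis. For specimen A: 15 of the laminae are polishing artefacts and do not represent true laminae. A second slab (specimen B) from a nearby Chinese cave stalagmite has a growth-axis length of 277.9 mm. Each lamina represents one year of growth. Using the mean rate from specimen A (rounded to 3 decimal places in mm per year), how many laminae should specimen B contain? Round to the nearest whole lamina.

Specimen A: correcting the raw count gives 4338 − 15 = 4323 true laminae.
A: Mean rate = 731.8 mm / 4323 years ≈ 0.169 mm/yr.
For B, 277.9 / 0.169 = 1644.38 years ≈ 1644 laminae.

1644 laminae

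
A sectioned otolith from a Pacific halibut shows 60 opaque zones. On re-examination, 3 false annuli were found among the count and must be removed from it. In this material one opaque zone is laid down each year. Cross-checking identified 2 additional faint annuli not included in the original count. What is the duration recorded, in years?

True opaque zone count = 60 − 3 + 2 = 59.
One opaque zone per year makes the duration 59 years.

59 yr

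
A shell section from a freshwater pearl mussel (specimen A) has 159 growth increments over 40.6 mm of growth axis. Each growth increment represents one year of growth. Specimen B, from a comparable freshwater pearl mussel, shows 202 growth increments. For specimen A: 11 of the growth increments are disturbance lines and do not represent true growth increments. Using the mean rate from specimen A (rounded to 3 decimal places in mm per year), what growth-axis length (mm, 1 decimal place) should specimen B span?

55.3 mm

Specimen A: correcting the raw count gives 159 − 11 = 148 true growth increments.
A: Extension rate ≈ 40.6 / 148 = 0.274 mm/yr.
Length of B = 0.274 × 202 = 55.3 mm.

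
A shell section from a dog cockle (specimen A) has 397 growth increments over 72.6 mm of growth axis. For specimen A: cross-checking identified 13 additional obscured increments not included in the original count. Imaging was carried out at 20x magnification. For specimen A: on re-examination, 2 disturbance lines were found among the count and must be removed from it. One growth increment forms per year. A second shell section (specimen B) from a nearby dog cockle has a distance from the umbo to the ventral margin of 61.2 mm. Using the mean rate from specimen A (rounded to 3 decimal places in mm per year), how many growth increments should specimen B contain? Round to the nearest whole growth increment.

Specimen A: adjusted count: 397 − 2 + 13 = 408 growth increments.
A: Mean rate = 72.6 mm / 408 years ≈ 0.178 mm/year.
Specimen B: 61.2 mm / 0.178 mm per year = 343.82 years ≈ 344 growth increments.

344 growth increments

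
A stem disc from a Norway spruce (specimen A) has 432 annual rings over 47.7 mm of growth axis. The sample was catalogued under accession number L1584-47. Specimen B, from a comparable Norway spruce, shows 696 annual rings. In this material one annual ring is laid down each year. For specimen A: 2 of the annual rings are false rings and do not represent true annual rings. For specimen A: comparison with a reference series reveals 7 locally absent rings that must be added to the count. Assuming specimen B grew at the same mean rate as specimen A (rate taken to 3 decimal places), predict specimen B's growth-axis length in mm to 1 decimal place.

Specimen A: adjusted count: 432 − 2 + 7 = 437 annual rings.
A: 47.7 mm over 437 years gives 47.7 / 437 ≈ 0.109 mm/yr.
For B, 0.109 mm/year × 696 years = 75.9 mm.

75.9 mm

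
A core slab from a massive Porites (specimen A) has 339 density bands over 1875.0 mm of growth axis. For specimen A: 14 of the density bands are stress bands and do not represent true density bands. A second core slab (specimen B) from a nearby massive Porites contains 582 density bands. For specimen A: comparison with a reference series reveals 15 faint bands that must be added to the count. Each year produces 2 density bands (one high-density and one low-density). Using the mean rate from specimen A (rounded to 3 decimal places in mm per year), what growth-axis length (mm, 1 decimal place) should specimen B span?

3209.4 mm

Specimen A: after corrections the count is 339 − 14 + 15 = 340 density bands.
Specimen A: dividing by 2 density bands per year: 340 / 2 = 170 years.
A: Mean rate = 1875.0 mm / 170 years ≈ 11.029 mm/yr.
Specimen B: with 2 density bands per year, 582 / 2 = 291 years. B's length ≈ 11.029 × 291 = 3209.4 mm.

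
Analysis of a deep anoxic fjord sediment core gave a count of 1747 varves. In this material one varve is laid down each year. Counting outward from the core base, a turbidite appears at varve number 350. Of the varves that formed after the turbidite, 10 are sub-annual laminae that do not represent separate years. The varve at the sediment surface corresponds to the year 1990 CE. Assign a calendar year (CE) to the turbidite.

603 CE

The turbidite sits at varve 350 from the core base, so 1747 − 350 = 1397 varves formed after it.
Removing the 10 false varves leaves 1397 − 10 = 1387 true varves beyond the turbidite.
1990 − 1387 = 603 CE.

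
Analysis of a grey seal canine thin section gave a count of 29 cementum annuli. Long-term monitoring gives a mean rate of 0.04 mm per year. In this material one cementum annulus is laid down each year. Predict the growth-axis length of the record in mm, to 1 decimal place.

1.2 mm

29 years of growth are recorded.
Predicted length = 0.04 mm/year × 29 years = 1.2 mm.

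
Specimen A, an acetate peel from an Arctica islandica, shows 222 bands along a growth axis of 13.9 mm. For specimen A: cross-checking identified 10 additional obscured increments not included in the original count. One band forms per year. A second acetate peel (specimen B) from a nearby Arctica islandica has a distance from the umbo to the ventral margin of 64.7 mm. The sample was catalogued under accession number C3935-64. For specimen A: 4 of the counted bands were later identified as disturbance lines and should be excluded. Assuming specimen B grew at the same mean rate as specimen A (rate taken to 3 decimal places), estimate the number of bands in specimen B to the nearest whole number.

1061 bands

Specimen A: adjusted count: 222 − 4 + 10 = 228 bands.
A: Mean rate = 13.9 mm / 228 years ≈ 0.061 mm/yr.
For B, 64.7 / 0.061 = 1060.66 years ≈ 1061 bands.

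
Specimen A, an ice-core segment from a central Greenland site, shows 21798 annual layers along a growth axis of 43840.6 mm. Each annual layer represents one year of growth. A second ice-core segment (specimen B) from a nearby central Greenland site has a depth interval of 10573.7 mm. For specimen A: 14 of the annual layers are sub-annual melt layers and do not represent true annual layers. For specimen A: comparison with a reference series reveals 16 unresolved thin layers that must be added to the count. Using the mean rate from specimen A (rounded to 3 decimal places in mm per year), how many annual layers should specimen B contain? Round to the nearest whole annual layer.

Specimen A: adjusted count: 21798 − 14 + 16 = 21800 annual layers.
A: Extension rate ≈ 43840.6 / 21800 = 2.011 mm/yr.
B spans 10573.7 / 2.011 = 5257.93 years ≈ 5258 annual layers.

5258 annual layers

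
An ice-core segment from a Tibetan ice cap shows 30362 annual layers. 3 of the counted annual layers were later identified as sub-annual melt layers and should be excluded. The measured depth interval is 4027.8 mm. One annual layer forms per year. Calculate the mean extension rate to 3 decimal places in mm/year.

True annual layer count = 30362 − 3 = 30359.
Extension rate ≈ 4027.8 / 30359 = 0.133 mm/year.

0.133 mm/year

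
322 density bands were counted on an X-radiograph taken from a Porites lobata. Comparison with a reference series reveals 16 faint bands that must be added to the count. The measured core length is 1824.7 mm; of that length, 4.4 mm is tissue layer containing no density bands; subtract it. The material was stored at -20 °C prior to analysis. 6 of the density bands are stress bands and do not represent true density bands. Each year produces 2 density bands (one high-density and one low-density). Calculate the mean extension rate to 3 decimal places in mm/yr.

10.966 mm/yr

Correcting the raw count gives 322 − 6 + 16 = 332 true density bands.
With 2 density bands per year, 332 / 2 = 166 years.
Net length = 1824.7 − 4.4 = 1820.3 mm.
Mean rate = 1820.3 mm / 166 years ≈ 10.966 mm/yr.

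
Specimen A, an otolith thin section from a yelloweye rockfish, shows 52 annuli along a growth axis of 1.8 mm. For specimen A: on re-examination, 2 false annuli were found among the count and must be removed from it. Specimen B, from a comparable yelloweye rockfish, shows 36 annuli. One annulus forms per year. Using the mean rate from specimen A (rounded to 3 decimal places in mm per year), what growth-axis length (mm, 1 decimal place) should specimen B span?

1.3 mm

Specimen A: correcting the raw count gives 52 − 2 = 50 true annuli.
A: Extension rate ≈ 1.8 / 50 = 0.036 mm/year.
For B, 0.036 mm/year × 36 years = 1.3 mm.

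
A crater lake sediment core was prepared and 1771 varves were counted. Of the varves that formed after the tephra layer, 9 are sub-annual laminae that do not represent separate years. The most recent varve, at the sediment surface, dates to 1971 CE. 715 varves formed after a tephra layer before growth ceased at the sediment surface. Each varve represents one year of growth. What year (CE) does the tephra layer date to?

There are 715 varves younger than the tephra layer.
Removing the 9 false varves leaves 715 − 9 = 706 true varves beyond the tephra layer.
1971 − 706 = 1265 CE.

1265 CE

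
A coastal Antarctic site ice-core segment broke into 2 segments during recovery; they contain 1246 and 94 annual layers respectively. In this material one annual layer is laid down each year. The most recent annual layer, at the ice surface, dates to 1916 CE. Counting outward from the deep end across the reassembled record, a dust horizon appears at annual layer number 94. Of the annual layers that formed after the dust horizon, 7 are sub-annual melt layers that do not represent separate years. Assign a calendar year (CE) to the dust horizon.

Total annual layers = 1246 + 94 = 1340.
1340 − 94 = 1246 annual layers lie beyond the dust horizon toward the ice surface.
Excluding 7 false annual layers: 1246 − 7 = 1239.
Counting back 1239 years from 1916 CE places the dust horizon in 1916 − 1239 = 677 CE.

677 CE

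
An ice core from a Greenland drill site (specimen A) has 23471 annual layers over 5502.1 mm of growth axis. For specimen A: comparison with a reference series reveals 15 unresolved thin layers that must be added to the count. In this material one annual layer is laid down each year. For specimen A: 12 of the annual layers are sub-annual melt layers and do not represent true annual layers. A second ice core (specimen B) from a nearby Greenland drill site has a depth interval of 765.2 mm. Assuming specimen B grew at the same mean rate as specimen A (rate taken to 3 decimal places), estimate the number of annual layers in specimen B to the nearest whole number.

Specimen A: adjusted count: 23471 − 12 + 15 = 23474 annual layers.
A: Extension rate ≈ 5502.1 / 23474 = 0.234 mm/year.
Specimen B: 765.2 mm / 0.234 mm per year = 3270.09 years ≈ 3270 annual layers.

3270 annual layers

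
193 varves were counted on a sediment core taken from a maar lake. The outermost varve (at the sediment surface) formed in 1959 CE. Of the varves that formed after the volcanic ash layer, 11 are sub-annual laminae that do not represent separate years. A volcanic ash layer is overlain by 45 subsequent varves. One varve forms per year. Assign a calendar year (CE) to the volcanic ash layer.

There are 45 varves younger than the volcanic ash layer.
Excluding 11 false varves: 45 − 11 = 34.
The varve at the sediment surface is 1959 CE, so the volcanic ash layer dates to 1959 − 34 = 1925 CE.

1925 CE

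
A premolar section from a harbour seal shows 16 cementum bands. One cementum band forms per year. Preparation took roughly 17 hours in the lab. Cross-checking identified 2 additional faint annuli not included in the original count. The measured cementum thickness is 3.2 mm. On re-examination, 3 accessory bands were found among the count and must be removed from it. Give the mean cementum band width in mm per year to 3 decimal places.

Adjusted count: 16 − 3 + 2 = 15 cementum bands.
Mean rate = 3.2 mm / 15 years ≈ 0.213 mm per year.

0.213 mm per year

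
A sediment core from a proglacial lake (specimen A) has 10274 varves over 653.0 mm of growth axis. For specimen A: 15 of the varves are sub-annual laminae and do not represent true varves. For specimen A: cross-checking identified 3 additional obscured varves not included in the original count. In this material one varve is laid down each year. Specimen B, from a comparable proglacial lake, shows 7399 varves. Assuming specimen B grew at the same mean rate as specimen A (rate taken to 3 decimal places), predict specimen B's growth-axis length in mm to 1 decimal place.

Specimen A: true varve count = 10274 − 15 + 3 = 10262.
A: 653.0 mm over 10262 years gives 653.0 / 10262 ≈ 0.064 mm per year.
Length of B = 0.064 × 7399 = 473.5 mm.

473.5 mm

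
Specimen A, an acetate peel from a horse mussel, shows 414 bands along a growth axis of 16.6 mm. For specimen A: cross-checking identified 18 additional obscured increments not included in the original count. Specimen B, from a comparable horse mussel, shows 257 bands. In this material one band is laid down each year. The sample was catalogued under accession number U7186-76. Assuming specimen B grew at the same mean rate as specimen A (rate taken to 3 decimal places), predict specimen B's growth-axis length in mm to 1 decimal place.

Specimen A: true band count = 414 + 18 = 432.
A: Mean rate = 16.6 mm / 432 years ≈ 0.038 mm per year.
B's length ≈ 0.038 × 257 = 9.8 mm.

9.8 mm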